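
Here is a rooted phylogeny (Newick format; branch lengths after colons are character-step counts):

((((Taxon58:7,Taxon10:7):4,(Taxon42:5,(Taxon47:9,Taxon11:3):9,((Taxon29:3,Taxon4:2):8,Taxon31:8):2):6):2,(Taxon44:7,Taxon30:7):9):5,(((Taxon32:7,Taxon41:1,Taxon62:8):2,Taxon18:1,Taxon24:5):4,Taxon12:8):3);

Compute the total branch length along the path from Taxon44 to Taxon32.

37

The path runs Taxon44 → … → MRCA → … → Taxon32; the MRCA is the root of the tree.
Branch lengths along that path: 7 + 9 + 5 + 3 + 4 + 2 + 7 = 37.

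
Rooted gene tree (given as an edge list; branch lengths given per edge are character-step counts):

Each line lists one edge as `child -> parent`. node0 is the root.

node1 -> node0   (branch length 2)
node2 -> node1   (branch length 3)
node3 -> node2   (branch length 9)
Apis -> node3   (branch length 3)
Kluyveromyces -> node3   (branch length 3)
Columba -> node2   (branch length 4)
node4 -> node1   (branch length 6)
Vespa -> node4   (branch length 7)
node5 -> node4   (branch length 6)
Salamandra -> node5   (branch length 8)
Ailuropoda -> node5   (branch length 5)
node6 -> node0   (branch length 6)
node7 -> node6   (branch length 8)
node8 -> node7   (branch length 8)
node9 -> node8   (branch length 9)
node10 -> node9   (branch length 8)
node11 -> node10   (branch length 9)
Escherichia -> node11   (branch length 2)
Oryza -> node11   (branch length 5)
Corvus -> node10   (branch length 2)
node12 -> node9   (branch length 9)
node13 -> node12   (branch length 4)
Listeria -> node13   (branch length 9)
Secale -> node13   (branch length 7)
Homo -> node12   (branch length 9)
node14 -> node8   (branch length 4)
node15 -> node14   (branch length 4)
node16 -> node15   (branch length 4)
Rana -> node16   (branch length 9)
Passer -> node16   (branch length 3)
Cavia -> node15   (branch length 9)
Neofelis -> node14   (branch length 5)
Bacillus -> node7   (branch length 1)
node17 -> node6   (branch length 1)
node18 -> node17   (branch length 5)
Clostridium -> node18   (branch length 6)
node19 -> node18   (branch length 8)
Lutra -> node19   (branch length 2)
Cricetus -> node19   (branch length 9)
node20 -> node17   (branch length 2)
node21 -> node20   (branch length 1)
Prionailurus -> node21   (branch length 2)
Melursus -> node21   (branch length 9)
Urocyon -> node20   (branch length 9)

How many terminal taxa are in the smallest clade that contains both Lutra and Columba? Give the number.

The MRCA of Lutra and Columba is the root, so the clade is the entire tree.
That clade contains 23 terminal taxa: Ailuropoda, Apis, Bacillus, Cavia, Clostridium, Columba, Corvus, Cricetus, Escherichia, Homo, Kluyveromyces, Listeria, Lutra, Melursus, Neofelis, Oryza, Passer, Prionailurus, Rana, Salamandra, Secale, Urocyon, Vespa.

23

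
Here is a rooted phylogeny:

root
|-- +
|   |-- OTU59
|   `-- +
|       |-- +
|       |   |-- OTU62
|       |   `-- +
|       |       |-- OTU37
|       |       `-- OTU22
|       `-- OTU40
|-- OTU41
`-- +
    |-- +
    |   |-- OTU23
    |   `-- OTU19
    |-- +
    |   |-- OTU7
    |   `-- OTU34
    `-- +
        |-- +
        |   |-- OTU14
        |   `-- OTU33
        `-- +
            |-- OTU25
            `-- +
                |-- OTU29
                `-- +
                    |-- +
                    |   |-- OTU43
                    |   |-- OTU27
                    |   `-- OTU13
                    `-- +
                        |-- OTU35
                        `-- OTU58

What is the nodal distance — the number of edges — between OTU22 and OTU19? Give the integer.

8

The MRCA of OTU22 and OTU19 is the root of the tree.
From OTU22 up to that node: 5 branches. From OTU19 up to the same node: 3 branches. Total: 5 + 3 = 8.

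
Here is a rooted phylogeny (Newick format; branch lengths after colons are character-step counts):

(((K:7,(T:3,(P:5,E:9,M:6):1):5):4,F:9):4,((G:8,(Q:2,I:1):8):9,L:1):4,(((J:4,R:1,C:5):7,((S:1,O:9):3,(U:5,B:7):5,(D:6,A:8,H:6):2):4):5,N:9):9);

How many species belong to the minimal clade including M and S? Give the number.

The MRCA of M and S is the root, so the clade is the entire tree.
That clade contains 21 terminal taxa: A, B, C, D, E, F, G, H, I, J, K, L, M, N, O, P, Q, R, S, T, U.

21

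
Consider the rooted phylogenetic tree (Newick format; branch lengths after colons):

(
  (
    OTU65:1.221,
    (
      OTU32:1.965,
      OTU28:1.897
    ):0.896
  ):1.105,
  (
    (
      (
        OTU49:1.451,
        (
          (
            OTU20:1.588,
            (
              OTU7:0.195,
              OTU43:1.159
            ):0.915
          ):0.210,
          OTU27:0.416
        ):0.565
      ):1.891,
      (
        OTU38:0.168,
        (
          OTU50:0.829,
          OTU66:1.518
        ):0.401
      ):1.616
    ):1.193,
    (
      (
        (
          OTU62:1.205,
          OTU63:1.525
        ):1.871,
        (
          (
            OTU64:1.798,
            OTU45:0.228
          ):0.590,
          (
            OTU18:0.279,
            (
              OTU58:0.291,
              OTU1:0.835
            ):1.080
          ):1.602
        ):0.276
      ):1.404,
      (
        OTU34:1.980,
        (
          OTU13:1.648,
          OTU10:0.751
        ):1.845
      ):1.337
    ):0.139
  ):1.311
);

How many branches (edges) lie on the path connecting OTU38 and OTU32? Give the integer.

The MRCA of OTU38 and OTU32 is the root of the tree.
From OTU38 up to that node: 4 branches. From OTU32 up to the same node: 3 branches. Total: 4 + 3 = 7.

7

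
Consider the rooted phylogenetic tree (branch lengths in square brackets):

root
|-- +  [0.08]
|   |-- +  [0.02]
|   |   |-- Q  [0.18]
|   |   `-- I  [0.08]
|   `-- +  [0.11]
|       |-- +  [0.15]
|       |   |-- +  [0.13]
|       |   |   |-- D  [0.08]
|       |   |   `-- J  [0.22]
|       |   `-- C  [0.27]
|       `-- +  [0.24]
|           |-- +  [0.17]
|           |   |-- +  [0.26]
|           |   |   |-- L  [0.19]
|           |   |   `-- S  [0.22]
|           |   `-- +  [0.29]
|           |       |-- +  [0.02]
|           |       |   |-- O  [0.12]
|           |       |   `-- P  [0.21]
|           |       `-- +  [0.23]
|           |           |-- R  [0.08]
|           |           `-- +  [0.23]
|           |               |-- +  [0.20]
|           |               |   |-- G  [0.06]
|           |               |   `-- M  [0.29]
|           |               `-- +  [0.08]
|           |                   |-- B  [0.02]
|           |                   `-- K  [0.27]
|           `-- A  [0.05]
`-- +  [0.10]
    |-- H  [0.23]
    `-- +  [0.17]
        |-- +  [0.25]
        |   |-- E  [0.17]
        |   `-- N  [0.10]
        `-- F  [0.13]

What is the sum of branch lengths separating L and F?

1.45

The path runs L → … → MRCA → … → F; the MRCA is the root of the tree.
Branch lengths along that path: 0.19 + 0.26 + 0.17 + 0.24 + 0.11 + 0.08 + 0.10 + 0.17 + 0.13 = 1.45.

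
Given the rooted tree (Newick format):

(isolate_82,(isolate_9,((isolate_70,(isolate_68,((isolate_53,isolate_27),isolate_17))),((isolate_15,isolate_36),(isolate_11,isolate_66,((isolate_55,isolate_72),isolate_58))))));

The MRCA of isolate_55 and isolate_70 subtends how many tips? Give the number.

12

The MRCA of isolate_55 and isolate_70 is the node subtending ((isolate_70,(isolate_68,((isolate_53,isolate_27),isolate_17))),((isolate_15,isolate_36),(isolate_11,isolate_66,((isolate_55,isolate_72),isolate_58)))).
That clade contains 12 terminal taxa: isolate_11, isolate_15, isolate_17, isolate_27, isolate_36, isolate_53, isolate_55, isolate_58, isolate_66, isolate_68, isolate_70, isolate_72.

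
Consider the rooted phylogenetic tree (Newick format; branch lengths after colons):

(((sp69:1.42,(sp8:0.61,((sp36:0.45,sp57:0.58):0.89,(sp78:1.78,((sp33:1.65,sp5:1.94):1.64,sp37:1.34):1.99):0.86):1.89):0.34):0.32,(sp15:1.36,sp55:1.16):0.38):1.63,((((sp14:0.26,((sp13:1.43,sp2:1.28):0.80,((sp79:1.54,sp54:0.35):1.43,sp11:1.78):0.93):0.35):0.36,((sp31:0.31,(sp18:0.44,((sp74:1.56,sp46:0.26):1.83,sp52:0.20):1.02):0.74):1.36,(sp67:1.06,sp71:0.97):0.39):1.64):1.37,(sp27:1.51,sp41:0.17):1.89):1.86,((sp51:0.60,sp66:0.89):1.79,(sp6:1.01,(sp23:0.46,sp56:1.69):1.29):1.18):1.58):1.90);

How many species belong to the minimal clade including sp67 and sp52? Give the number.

7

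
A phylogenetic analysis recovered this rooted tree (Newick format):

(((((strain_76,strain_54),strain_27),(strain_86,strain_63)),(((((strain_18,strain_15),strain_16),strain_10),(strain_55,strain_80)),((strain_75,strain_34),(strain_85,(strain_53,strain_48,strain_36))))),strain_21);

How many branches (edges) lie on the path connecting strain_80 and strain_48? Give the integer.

7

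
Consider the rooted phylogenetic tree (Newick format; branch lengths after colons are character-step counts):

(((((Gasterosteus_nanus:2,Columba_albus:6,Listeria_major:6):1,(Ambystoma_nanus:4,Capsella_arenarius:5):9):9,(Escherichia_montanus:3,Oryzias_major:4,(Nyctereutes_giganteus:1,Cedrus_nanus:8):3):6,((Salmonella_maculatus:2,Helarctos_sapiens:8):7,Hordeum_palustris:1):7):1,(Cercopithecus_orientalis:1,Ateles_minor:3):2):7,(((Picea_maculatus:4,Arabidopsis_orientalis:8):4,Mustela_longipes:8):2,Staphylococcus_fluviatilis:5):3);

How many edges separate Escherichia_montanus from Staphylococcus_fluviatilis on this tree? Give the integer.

The MRCA of Escherichia_montanus and Staphylococcus_fluviatilis is the root of the tree.
From Escherichia_montanus up to that node: 4 branches. From Staphylococcus_fluviatilis up to the same node: 2 branches. Total: 4 + 2 = 6.

6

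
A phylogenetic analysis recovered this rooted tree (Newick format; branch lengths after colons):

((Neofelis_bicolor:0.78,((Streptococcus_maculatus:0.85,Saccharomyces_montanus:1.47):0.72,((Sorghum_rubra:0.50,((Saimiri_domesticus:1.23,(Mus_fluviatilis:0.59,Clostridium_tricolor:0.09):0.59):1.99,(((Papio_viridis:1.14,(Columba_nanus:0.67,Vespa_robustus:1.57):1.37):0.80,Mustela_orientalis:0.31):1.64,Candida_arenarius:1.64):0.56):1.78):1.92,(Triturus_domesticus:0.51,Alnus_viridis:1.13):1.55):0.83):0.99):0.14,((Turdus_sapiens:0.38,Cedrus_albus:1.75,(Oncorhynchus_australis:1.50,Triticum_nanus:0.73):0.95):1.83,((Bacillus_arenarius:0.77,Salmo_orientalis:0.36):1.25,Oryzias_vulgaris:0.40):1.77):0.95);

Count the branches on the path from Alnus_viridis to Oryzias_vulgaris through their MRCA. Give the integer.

8

The MRCA of Alnus_viridis and Oryzias_vulgaris is the root of the tree.
From Alnus_viridis up to that node: 5 branches. From Oryzias_vulgaris up to the same node: 3 branches. Total: 5 + 3 = 8.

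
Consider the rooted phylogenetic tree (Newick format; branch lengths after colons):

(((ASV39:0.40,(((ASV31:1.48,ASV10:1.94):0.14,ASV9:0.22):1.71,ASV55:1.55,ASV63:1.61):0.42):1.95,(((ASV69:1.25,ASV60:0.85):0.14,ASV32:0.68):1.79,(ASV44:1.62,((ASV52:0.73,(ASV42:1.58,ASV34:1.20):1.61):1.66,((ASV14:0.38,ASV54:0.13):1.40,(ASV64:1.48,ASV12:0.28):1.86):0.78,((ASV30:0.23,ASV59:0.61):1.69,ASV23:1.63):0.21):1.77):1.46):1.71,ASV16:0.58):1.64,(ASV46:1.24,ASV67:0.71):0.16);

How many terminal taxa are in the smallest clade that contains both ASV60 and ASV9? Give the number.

The MRCA of ASV60 and ASV9 is the node subtending ((ASV39,(((ASV31,ASV10),ASV9),ASV55,ASV63)),(((ASV69,ASV60),ASV32),(ASV44,((ASV52,(ASV42,ASV34)),((ASV14,ASV54),(ASV64,ASV12)),((ASV30,ASV59),ASV23)))),ASV16).
That clade contains 21 terminal taxa: ASV10, ASV12, ASV14, ASV16, ASV23, ASV30, ASV31, ASV32, ASV34, ASV39, ASV42, ASV44, ASV52, ASV54, ASV55, ASV59, ASV60, ASV63, ASV64, ASV69, ASV9.

21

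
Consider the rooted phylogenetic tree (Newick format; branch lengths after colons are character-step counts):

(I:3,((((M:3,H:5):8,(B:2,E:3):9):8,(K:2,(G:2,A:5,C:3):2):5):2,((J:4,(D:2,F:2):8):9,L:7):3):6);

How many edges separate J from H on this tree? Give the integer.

The MRCA of J and H is the node subtending ((((M,H),(B,E)),(K,(G,A,C))),((J,(D,F)),L)).
From J up to that node: 3 branches. From H up to the same node: 4 branches. Total: 3 + 4 = 7.

7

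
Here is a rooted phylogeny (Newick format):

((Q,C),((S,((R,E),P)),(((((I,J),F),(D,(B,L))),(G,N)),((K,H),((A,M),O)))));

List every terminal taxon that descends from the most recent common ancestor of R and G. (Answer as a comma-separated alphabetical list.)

Tracing R: it sits inside (R,E).
Tracing G: it sits inside (G,N).
The smallest clade enclosing both is ((S,((R,E),P)),(((((I,J),F),(D,(B,L))),(G,N)),((K,H),((A,M),O)))); the answer is its 17 terminal taxa in alphabetical order.

A, B, D, E, F, G, H, I, J, K, L, M, N, O, P, R, S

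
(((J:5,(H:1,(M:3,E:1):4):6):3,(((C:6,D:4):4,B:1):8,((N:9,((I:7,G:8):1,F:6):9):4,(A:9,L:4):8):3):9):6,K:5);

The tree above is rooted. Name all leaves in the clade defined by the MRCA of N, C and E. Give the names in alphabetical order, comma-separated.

Tracing N: it sits inside (N,((I,G),F)).
Tracing C: it sits inside (C,D).
Tracing E: it sits inside (M,E).
The smallest clade enclosing all 3 is ((J,(H,(M,E))),(((C,D),B),((N,((I,G),F)),(A,L)))); the answer is its 13 terminal taxa in alphabetical order.

A, B, C, D, E, F, G, H, I, J, L, M, N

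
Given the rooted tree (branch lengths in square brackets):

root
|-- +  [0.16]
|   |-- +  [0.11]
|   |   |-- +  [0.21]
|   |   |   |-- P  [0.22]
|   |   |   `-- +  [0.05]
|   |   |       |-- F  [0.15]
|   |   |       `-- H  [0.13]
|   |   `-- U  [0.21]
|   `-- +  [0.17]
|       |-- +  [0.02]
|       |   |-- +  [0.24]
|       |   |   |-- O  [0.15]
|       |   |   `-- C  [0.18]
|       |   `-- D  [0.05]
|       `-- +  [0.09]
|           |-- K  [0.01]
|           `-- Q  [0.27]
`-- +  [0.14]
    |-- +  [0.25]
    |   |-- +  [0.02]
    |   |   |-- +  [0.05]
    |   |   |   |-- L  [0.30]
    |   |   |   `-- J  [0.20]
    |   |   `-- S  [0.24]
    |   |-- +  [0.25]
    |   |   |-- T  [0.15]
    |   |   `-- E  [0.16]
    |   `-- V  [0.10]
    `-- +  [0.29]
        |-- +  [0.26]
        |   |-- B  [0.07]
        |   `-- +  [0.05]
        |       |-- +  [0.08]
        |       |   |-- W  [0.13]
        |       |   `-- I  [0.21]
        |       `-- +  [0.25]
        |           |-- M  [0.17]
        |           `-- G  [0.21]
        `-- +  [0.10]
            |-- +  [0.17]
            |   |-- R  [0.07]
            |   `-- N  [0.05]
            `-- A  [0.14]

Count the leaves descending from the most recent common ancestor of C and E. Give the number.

The MRCA of C and E is the root, so the clade is the entire tree.
That clade contains 23 terminal taxa: A, B, C, D, E, F, G, H, I, J, K, L, M, N, O, P, Q, R, S, T, U, V, W.

23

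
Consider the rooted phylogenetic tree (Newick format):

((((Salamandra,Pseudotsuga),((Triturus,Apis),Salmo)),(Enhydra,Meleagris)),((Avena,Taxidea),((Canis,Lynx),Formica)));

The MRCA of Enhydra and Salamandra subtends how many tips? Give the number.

7

The MRCA of Enhydra and Salamandra is the node subtending (((Salamandra,Pseudotsuga),((Triturus,Apis),Salmo)),(Enhydra,Meleagris)).
That clade contains 7 terminal taxa: Apis, Enhydra, Meleagris, Pseudotsuga, Salamandra, Salmo, Triturus.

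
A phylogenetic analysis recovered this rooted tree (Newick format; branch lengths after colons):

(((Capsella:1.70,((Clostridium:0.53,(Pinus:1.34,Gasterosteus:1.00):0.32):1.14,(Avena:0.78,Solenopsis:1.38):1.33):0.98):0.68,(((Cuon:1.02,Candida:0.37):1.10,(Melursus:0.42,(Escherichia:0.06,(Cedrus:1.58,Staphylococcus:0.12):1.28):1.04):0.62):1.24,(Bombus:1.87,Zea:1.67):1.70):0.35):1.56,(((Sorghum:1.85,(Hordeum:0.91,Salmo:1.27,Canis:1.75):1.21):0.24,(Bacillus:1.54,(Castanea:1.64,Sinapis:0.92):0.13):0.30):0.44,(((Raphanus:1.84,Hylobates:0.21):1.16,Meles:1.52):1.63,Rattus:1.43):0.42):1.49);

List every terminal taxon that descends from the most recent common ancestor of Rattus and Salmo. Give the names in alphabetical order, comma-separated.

Tracing Rattus: it sits inside (((Raphanus,Hylobates),Meles),Rattus).
Tracing Salmo: it sits inside (Hordeum,Salmo,Canis).
The smallest clade enclosing both is (((Sorghum,(Hordeum,Salmo,Canis)),(Bacillus,(Castanea,Sinapis))),(((Raphanus,Hylobates),Meles),Rattus)); the answer is its 11 terminal taxa in alphabetical order.

Bacillus, Canis, Castanea, Hordeum, Hylobates, Meles, Raphanus, Rattus, Salmo, Sinapis, Sorghum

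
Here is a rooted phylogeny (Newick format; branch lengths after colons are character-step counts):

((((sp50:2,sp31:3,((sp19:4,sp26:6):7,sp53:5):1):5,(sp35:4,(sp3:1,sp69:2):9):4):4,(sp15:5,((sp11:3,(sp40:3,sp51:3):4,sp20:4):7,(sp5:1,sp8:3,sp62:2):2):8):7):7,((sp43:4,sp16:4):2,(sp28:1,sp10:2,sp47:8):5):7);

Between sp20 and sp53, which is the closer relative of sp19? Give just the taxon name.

sp53

The MRCA of sp19 and sp53 subtends ((sp19,sp26),sp53) (3 taxa).
The MRCA of sp19 and sp20 subtends (((sp50,sp31,((sp19,sp26),sp53)),(sp35,(sp3,sp69))),(sp15,((sp11,(sp40,sp51),sp20),(sp5,sp8,sp62)))) (16 taxa).
The first is nested inside the second, so sp19 shares a more recent common ancestor with sp53.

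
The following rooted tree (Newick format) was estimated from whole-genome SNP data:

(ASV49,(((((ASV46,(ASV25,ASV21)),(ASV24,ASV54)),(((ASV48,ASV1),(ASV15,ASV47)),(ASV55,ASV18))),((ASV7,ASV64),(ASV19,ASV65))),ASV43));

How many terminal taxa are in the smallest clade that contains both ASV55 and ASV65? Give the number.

The MRCA of ASV55 and ASV65 is the node subtending ((((ASV46,(ASV25,ASV21)),(ASV24,ASV54)),(((ASV48,ASV1),(ASV15,ASV47)),(ASV55,ASV18))),((ASV7,ASV64),(ASV19,ASV65))).
That clade contains 15 terminal taxa: ASV1, ASV15, ASV18, ASV19, ASV21, ASV24, ASV25, ASV46, ASV47, ASV48, ASV54, ASV55, ASV64, ASV65, ASV7.

15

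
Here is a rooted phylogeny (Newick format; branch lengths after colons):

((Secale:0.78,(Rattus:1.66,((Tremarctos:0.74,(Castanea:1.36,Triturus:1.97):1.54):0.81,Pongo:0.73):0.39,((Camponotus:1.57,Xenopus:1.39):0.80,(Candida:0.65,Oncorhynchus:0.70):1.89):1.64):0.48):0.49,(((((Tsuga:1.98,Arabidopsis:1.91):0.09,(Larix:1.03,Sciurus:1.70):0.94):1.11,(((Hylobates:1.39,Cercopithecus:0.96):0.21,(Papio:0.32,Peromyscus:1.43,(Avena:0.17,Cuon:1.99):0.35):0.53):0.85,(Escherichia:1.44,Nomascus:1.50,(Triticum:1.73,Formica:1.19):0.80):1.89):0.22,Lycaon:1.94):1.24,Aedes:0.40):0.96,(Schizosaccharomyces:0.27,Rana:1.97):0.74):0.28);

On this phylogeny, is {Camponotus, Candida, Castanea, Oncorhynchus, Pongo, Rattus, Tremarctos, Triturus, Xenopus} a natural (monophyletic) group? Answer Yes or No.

The most recent common ancestor of these taxa subtends (Rattus,((Tremarctos,(Castanea,Triturus)),Pongo),((Camponotus,Xenopus),(Candida,Oncorhynchus))).
That clade has exactly 9 tips — every listed taxon and nothing else — so the group is monophyletic.

Yes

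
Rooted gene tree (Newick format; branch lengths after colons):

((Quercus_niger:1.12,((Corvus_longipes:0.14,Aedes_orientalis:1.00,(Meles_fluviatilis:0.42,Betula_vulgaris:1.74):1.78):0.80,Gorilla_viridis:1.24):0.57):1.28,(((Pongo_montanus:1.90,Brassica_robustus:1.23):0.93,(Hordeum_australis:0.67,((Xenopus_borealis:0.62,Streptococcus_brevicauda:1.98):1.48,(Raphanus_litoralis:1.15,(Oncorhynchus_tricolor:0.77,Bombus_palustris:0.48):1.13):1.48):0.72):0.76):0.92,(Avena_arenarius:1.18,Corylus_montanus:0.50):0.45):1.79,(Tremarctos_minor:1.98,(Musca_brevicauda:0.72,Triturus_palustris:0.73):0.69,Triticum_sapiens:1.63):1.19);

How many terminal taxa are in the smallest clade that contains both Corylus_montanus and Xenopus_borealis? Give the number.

The MRCA of Corylus_montanus and Xenopus_borealis is the node subtending (((Pongo_montanus,Brassica_robustus),(Hordeum_australis,((Xenopus_borealis,Streptococcus_brevicauda),(Raphanus_litoralis,(Oncorhynchus_tricolor,Bombus_palustris))))),(Avena_arenarius,Corylus_montanus)).
That clade contains 10 terminal taxa: Avena_arenarius, Bombus_palustris, Brassica_robustus, Corylus_montanus, Hordeum_australis, Oncorhynchus_tricolor, Pongo_montanus, Raphanus_litoralis, Streptococcus_brevicauda, Xenopus_borealis.

10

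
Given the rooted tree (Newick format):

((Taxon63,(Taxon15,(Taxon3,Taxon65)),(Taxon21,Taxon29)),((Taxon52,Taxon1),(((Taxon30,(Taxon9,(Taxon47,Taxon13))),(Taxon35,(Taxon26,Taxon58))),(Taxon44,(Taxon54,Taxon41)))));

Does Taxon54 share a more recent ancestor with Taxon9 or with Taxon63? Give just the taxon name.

Taxon9

The MRCA of Taxon54 and Taxon9 subtends (((Taxon30,(Taxon9,(Taxon47,Taxon13))),(Taxon35,(Taxon26,Taxon58))),(Taxon44,(Taxon54,Taxon41))) (10 taxa).
The MRCA of Taxon54 and Taxon63 is the root, subtending the entire tree (18 taxa).
The first is nested inside the second, so Taxon54 shares a more recent common ancestor with Taxon9.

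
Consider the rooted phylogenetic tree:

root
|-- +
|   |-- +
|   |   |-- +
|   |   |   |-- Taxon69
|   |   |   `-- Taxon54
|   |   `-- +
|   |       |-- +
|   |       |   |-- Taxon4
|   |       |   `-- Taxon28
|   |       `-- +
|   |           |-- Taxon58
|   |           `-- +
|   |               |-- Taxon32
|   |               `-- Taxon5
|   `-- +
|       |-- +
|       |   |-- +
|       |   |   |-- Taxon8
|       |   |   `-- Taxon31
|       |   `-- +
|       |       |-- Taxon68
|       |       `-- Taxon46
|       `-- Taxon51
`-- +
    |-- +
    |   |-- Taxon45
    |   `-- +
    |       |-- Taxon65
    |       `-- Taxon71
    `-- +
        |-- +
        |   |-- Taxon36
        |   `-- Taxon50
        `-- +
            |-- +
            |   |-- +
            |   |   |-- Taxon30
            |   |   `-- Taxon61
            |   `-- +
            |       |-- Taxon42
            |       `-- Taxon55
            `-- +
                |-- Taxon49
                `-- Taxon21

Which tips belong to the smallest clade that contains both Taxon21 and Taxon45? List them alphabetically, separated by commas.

Tracing Taxon21: it sits inside (Taxon49,Taxon21).
Tracing Taxon45: it sits inside (Taxon45,(Taxon65,Taxon71)).
The smallest clade enclosing both is ((Taxon45,(Taxon65,Taxon71)),((Taxon36,Taxon50),(((Taxon30,Taxon61),(Taxon42,Taxon55)),(Taxon49,Taxon21)))); the answer is its 11 terminal taxa in alphabetical order.

Taxon21, Taxon30, Taxon36, Taxon42, Taxon45, Taxon49, Taxon50, Taxon55, Taxon61, Taxon65, Taxon71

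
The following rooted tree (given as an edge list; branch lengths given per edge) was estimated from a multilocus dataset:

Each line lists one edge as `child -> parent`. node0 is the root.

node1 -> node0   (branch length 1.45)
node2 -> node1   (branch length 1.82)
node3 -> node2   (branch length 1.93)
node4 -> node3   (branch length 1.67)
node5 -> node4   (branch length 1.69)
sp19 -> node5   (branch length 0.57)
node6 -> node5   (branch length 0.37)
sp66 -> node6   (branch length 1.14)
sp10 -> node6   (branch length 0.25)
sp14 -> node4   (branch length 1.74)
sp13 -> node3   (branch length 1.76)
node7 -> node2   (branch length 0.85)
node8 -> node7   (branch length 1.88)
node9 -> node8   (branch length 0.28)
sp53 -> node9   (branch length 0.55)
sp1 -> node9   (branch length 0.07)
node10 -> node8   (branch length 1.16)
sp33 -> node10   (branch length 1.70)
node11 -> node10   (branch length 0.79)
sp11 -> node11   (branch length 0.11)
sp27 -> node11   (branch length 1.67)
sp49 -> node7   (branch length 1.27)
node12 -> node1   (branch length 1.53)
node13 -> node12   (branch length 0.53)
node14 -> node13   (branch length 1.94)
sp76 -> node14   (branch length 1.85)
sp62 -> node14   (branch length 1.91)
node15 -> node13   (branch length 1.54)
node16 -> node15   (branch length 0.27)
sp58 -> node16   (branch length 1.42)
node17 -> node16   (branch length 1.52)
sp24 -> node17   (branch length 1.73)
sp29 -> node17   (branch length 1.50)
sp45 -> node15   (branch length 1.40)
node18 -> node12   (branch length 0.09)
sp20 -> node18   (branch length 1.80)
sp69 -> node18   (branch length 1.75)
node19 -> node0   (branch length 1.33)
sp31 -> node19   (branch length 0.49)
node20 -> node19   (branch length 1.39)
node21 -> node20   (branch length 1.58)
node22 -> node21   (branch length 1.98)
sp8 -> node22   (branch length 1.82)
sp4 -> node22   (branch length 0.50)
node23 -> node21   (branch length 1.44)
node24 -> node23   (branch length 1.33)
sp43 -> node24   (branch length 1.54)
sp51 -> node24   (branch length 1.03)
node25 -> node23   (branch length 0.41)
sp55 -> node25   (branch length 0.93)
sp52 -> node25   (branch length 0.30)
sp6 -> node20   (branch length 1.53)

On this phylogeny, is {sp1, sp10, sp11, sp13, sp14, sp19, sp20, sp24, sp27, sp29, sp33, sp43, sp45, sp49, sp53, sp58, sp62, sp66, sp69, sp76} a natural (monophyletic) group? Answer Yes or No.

The MRCA of the listed taxa is the root, so the smallest clade containing them is the whole tree.
That clade also contains sp31, sp4, sp51, sp52, sp55, sp6, sp8, which are not in the proposed group, so the group is not monophyletic.

No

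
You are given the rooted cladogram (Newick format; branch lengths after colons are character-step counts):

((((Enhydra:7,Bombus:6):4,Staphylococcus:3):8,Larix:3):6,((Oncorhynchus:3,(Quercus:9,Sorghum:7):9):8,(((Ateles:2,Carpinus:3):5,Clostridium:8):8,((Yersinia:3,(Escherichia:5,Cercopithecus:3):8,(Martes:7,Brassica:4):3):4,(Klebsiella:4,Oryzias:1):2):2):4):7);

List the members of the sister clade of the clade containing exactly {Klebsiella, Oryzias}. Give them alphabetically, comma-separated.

Brassica, Cercopithecus, Escherichia, Martes, Yersinia

The clade containing exactly {Klebsiella, Oryzias} attaches to the tree at the node subtending ((Yersinia,(Escherichia,Cercopithecus),(Martes,Brassica)),(Klebsiella,Oryzias)).
The other lineage descending from that same node — the sister group — is (Yersinia,(Escherichia,Cercopithecus),(Martes,Brassica)); its 5 tips in alphabetical order are the answer.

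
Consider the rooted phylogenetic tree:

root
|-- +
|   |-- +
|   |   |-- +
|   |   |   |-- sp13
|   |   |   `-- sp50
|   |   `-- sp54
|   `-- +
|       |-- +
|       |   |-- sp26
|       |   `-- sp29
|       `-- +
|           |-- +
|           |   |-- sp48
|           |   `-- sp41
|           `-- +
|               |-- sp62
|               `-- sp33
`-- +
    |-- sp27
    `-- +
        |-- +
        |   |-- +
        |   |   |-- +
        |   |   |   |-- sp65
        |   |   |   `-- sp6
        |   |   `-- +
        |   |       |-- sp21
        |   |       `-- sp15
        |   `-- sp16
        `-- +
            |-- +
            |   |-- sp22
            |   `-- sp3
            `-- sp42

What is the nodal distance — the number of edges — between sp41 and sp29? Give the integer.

5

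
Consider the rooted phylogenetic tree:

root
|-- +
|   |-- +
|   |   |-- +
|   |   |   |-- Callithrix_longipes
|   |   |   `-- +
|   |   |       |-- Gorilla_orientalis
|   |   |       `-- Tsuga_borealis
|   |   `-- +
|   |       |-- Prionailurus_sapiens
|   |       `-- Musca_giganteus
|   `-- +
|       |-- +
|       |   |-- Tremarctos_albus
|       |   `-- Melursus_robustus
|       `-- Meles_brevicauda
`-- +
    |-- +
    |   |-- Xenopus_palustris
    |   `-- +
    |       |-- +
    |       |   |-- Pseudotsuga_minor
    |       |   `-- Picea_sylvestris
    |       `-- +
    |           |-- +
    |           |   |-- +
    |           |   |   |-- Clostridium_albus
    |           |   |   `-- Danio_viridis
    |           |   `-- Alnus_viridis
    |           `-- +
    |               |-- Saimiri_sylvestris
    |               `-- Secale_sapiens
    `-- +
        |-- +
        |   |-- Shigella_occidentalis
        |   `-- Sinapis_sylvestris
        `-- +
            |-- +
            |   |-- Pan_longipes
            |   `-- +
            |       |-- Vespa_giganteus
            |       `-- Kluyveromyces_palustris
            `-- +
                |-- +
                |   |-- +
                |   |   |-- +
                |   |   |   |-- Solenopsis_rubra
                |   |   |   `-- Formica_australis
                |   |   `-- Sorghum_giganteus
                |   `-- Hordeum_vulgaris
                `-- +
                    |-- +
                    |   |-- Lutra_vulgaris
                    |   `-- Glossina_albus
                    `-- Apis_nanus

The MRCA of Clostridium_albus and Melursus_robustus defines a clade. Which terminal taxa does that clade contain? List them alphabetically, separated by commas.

Tracing Clostridium_albus: it sits inside (Clostridium_albus,Danio_viridis).
Tracing Melursus_robustus: it sits inside (Tremarctos_albus,Melursus_robustus).
The smallest clade enclosing both is the whole tree (their MRCA is the root), so the answer is all 28 tips in alphabetical order.

Alnus_viridis, Apis_nanus, Callithrix_longipes, Clostridium_albus, Danio_viridis, Formica_australis, Glossina_albus, Gorilla_orientalis, Hordeum_vulgaris, Kluyveromyces_palustris, Lutra_vulgaris, Meles_brevicauda, Melursus_robustus, Musca_giganteus, Pan_longipes, Picea_sylvestris, Prionailurus_sapiens, Pseudotsuga_minor, Saimiri_sylvestris, Secale_sapiens, Shigella_occidentalis, Sinapis_sylvestris, Solenopsis_rubra, Sorghum_giganteus, Tremarctos_albus, Tsuga_borealis, Vespa_giganteus, Xenopus_palustris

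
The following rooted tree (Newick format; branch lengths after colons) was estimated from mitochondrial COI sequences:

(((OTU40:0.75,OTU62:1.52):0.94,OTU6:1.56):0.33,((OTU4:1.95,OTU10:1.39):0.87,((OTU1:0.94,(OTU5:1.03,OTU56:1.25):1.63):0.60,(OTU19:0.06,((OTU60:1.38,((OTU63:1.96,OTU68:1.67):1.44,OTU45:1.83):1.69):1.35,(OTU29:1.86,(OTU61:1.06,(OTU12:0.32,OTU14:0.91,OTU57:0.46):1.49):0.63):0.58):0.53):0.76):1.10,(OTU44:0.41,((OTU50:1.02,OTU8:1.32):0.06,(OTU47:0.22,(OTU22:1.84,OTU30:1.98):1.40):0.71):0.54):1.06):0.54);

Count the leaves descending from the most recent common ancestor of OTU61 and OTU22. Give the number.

21

The MRCA of OTU61 and OTU22 is the node subtending ((OTU4,OTU10),((OTU1,(OTU5,OTU56)),(OTU19,((OTU60,((OTU63,OTU68),OTU45)),(OTU29,(OTU61,(OTU12,OTU14,OTU57)))))),(OTU44,((OTU50,OTU8),(OTU47,(OTU22,OTU30))))).
That clade contains 21 terminal taxa: OTU1, OTU10, OTU12, OTU14, OTU19, OTU22, OTU29, OTU30, OTU4, OTU44, OTU45, OTU47, OTU5, OTU50, OTU56, OTU57, OTU60, OTU61, OTU63, OTU68, OTU8.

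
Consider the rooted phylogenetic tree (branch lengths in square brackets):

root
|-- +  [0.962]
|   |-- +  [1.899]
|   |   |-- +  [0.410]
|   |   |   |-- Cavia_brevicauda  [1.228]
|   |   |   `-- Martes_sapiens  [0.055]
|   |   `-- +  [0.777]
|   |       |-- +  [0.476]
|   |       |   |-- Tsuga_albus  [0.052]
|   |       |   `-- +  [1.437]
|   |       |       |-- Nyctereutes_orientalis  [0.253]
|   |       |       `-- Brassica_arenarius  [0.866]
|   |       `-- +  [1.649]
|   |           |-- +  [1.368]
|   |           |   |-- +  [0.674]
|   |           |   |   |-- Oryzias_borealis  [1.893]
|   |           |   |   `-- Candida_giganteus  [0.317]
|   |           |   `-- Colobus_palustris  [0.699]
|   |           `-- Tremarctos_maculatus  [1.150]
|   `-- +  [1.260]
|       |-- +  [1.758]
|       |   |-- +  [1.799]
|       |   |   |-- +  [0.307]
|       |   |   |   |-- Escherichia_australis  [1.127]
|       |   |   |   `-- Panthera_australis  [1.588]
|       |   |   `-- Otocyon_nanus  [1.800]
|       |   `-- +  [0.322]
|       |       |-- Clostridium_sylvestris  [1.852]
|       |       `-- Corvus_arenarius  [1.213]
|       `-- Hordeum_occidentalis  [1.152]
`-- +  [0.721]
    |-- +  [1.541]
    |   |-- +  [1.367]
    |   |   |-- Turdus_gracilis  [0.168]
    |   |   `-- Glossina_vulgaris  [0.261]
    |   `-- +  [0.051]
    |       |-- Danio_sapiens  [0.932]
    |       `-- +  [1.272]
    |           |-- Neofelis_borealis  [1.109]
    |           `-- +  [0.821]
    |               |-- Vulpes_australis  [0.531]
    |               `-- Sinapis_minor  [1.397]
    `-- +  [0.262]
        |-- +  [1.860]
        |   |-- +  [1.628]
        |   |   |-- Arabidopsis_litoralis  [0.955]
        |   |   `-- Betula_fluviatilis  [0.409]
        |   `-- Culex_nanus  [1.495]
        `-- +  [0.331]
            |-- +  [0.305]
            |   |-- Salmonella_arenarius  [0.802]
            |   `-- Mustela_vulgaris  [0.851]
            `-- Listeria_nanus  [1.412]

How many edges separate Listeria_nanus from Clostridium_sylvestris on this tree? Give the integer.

9

The MRCA of Listeria_nanus and Clostridium_sylvestris is the root of the tree.
From Listeria_nanus up to that node: 4 branches. From Clostridium_sylvestris up to the same node: 5 branches. Total: 4 + 5 = 9.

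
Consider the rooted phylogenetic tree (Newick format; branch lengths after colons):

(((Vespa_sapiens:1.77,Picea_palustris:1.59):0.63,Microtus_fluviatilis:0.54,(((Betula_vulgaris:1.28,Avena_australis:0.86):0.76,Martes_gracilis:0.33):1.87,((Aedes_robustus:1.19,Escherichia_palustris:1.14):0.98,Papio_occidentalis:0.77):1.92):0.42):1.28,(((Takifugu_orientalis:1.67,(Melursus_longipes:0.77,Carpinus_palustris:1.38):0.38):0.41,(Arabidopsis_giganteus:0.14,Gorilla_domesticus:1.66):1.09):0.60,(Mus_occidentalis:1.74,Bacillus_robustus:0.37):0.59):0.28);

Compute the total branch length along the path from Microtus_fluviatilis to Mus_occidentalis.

4.43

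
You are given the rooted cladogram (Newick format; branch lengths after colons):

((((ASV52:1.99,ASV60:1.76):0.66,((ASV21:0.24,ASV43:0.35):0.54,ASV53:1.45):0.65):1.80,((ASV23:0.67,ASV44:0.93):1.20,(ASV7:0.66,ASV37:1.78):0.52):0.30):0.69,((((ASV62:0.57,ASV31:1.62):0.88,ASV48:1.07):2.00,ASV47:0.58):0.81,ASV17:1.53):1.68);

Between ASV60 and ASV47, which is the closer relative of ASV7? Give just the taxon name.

The MRCA of ASV7 and ASV60 subtends (((ASV52,ASV60),((ASV21,ASV43),ASV53)),((ASV23,ASV44),(ASV7,ASV37))) (9 taxa).
The MRCA of ASV7 and ASV47 is the root, subtending the entire tree (14 taxa).
The first is nested inside the second, so ASV7 shares a more recent common ancestor with ASV60.

ASV60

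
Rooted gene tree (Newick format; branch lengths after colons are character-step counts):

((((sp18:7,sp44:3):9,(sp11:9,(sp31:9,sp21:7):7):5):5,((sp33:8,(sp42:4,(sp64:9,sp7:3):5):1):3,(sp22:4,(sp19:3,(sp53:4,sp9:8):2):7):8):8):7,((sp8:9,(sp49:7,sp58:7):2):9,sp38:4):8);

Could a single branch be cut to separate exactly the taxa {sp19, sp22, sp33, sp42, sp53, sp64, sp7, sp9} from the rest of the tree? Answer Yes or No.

The most recent common ancestor of these taxa subtends ((sp33,(sp42,(sp64,sp7))),(sp22,(sp19,(sp53,sp9)))).
That clade has exactly 8 tips — every listed taxon and nothing else — so the group is monophyletic.

Yes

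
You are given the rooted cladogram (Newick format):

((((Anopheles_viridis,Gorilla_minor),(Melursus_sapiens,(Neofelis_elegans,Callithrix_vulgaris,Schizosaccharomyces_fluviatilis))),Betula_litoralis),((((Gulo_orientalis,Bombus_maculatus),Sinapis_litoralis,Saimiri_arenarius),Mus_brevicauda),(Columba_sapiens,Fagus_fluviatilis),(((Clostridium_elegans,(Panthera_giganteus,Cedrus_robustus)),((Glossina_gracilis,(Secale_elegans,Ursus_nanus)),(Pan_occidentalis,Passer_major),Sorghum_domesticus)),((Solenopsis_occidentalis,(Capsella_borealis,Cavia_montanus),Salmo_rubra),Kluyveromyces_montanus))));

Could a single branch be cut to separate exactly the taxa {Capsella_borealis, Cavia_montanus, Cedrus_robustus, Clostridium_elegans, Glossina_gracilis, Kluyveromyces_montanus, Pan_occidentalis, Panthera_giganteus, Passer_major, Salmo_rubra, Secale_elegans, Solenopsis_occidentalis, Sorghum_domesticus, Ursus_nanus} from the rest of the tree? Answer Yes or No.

Yes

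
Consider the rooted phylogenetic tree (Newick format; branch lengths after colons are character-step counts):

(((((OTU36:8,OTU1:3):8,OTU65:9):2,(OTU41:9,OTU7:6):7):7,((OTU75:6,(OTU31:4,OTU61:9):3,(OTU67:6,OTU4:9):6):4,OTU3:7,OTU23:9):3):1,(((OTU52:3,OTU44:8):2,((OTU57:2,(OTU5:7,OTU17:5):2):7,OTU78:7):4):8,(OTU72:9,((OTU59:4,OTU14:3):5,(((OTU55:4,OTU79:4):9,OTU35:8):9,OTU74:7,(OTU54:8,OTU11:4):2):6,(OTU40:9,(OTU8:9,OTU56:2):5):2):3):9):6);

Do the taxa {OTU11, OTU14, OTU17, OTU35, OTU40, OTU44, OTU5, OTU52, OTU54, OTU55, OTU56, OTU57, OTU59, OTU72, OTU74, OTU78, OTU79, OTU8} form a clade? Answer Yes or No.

The most recent common ancestor of these taxa subtends (((OTU52,OTU44),((OTU57,(OTU5,OTU17)),OTU78)),(OTU72,((OTU59,OTU14),(((OTU55,OTU79),OTU35),OTU74,(OTU54,OTU11)),(OTU40,(OTU8,OTU56))))).
That clade has exactly 18 tips — every listed taxon and nothing else — so the group is monophyletic.

Yes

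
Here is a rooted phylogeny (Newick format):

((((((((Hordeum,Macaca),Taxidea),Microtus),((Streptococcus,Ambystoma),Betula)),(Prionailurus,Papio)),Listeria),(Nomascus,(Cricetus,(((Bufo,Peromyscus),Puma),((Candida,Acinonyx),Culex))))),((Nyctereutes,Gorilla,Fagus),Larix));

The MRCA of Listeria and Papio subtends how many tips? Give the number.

The MRCA of Listeria and Papio is the node subtending ((((((Hordeum,Macaca),Taxidea),Microtus),((Streptococcus,Ambystoma),Betula)),(Prionailurus,Papio)),Listeria).
That clade contains 10 terminal taxa: Ambystoma, Betula, Hordeum, Listeria, Macaca, Microtus, Papio, Prionailurus, Streptococcus, Taxidea.

10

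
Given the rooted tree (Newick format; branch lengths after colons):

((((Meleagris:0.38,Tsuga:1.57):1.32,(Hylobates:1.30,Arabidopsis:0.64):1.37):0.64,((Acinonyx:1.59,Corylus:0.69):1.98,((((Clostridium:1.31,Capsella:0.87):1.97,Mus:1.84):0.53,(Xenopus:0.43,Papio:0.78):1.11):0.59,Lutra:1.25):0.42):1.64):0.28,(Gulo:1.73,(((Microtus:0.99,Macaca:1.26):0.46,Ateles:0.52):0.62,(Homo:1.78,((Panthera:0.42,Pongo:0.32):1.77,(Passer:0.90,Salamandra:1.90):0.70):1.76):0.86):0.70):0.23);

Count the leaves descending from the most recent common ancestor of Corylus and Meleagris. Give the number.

The MRCA of Corylus and Meleagris is the node subtending (((Meleagris,Tsuga),(Hylobates,Arabidopsis)),((Acinonyx,Corylus),((((Clostridium,Capsella),Mus),(Xenopus,Papio)),Lutra))).
That clade contains 12 terminal taxa: Acinonyx, Arabidopsis, Capsella, Clostridium, Corylus, Hylobates, Lutra, Meleagris, Mus, Papio, Tsuga, Xenopus.

12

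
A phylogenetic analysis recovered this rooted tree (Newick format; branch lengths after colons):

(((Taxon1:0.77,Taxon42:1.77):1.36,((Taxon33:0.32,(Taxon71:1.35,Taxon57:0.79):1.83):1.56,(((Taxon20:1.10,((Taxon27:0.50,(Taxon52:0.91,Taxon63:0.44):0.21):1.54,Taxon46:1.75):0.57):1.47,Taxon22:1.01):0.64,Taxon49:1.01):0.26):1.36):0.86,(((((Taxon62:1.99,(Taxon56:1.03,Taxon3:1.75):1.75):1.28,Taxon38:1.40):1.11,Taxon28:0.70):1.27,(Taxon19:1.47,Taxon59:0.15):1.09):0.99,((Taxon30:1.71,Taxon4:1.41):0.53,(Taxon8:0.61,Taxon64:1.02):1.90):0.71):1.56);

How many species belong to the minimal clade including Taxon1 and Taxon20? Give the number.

12

The MRCA of Taxon1 and Taxon20 is the node subtending ((Taxon1,Taxon42),((Taxon33,(Taxon71,Taxon57)),(((Taxon20,((Taxon27,(Taxon52,Taxon63)),Taxon46)),Taxon22),Taxon49))).
That clade contains 12 terminal taxa: Taxon1, Taxon20, Taxon22, Taxon27, Taxon33, Taxon42, Taxon46, Taxon49, Taxon52, Taxon57, Taxon63, Taxon71.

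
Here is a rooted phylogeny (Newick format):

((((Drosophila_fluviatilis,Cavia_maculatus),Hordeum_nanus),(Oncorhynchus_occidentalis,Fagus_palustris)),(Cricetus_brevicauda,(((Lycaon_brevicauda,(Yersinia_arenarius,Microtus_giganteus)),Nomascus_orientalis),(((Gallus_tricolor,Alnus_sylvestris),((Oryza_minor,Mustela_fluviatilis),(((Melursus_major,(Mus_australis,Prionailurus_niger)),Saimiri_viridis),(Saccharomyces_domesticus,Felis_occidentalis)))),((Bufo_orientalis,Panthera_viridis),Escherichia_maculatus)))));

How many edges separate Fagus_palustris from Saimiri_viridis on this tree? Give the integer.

The MRCA of Fagus_palustris and Saimiri_viridis is the root of the tree.
From Fagus_palustris up to that node: 3 branches. From Saimiri_viridis up to the same node: 8 branches. Total: 3 + 8 = 11.

11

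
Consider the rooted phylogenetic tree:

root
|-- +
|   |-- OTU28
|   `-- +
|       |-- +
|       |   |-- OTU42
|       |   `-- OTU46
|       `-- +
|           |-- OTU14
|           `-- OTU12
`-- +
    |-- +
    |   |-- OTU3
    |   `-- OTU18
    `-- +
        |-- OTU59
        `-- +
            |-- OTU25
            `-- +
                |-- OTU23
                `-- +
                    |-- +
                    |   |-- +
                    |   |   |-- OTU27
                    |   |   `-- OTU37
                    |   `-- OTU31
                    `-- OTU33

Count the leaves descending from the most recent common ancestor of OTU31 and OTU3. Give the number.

The MRCA of OTU31 and OTU3 is the node subtending ((OTU3,OTU18),(OTU59,(OTU25,(OTU23,(((OTU27,OTU37),OTU31),OTU33))))).
That clade contains 9 terminal taxa: OTU18, OTU23, OTU25, OTU27, OTU3, OTU31, OTU33, OTU37, OTU59.

9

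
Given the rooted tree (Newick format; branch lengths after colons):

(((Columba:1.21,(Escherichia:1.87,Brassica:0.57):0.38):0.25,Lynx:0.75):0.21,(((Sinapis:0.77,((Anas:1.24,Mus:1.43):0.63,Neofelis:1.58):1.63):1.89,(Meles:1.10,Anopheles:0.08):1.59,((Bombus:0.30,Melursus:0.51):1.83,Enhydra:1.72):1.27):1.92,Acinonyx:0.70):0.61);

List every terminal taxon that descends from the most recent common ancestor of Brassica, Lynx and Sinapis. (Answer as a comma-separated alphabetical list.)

Acinonyx, Anas, Anopheles, Bombus, Brassica, Columba, Enhydra, Escherichia, Lynx, Meles, Melursus, Mus, Neofelis, Sinapis

Tracing Brassica: it sits inside (Escherichia,Brassica).
Tracing Lynx: it sits inside ((Columba,(Escherichia,Brassica)),Lynx).
Tracing Sinapis: it sits inside (Sinapis,((Anas,Mus),Neofelis)).
The smallest clade enclosing all 3 is the whole tree (their MRCA is the root), so the answer is all 14 tips in alphabetical order.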